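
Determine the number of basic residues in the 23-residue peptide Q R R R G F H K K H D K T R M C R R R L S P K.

13

K, R, and H are the three residues with basic side chains (ε-amine, guanidinium, and imidazole respectively).
Matching residues: R2, R3, R4, H7, K8, K9, H10, K12, R14, R17, R18, R19, K23.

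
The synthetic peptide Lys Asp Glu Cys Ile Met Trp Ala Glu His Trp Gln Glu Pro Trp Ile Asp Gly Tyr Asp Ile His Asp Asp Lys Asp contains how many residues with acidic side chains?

Only D (aspartate) and E (glutamate) carry a side-chain carboxylic acid.
Matching residues: Asp2, Glu3, Glu9, Glu13, Asp17, Asp20, Asp23, Asp24, Asp26.

9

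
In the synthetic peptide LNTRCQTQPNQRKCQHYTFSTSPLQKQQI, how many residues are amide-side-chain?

Asparagine (N) and glutamine (Q) have uncharged amide side chains.
Matching residues: N2, Q6, Q8, N10, Q11, Q15, Q25, Q27, Q28.

9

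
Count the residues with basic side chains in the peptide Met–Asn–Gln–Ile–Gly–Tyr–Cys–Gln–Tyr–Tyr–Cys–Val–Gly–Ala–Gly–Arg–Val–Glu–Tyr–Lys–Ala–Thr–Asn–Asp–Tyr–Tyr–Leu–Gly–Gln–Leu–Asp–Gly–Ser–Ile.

2

The basic amino acids are Lys (K), Arg (R), and His (H).
Matching residues: Arg16, Lys20.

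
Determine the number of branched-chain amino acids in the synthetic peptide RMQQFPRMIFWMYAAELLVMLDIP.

Valine (V), leucine (L), and isoleucine (I) are the branched-chain amino acids.
Matching residues: I9, L17, L18, V19, L21, I23.

6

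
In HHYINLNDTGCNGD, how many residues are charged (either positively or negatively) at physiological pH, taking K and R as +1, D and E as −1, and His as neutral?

2

Charged side chains at pH ~7.4: K, R (positive); D, E (negative).
Matching residues: D8, D14.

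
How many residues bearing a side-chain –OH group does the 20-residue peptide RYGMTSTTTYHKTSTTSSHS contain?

The –OH-bearing residues are Ser, Thr (aliphatic alcohols), and Tyr (phenol).
Matching residues: Y2, T5, S6, T7, T8, T9, Y10, T13, S14, T15, T16, S17, S18, S20.

14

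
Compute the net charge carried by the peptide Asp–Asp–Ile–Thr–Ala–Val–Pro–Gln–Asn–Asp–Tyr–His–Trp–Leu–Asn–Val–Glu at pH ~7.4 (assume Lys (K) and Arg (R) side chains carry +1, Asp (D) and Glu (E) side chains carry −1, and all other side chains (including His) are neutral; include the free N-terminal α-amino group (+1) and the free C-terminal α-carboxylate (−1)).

-4

Positive (K, R): none → +0.
Negative (D, E): Asp1, Asp2, Asp10, Glu17 → −4.
The N-terminus (+1) and C-terminus (−1) cancel.
Net charge = (+0) + (−4) = −4.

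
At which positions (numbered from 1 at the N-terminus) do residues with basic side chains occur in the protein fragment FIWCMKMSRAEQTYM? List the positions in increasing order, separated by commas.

6, 9

The basic amino acids are Lys (K), Arg (R), and His (H).
Matching residues: K6, R9.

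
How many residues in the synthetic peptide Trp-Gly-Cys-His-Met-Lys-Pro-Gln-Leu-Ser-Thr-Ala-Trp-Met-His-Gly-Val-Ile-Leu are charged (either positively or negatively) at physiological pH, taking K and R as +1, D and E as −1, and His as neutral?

1

Charged side chains at pH ~7.4: K, R (positive); D, E (negative).
Matching residues: Lys6.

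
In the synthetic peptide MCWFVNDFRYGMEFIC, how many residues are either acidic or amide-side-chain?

Acidic: D, E. Amide-side-chain: N, Q.
Acidic residues here: D7, E13 (2).
Amide-side-chain residues here: N6 (1).
The two groups share no amino acid, so total = 2 + 1 = 3.

3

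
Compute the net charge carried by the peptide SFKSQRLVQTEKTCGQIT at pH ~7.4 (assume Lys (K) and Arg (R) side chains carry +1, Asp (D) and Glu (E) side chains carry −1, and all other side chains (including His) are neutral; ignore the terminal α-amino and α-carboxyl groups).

+2

Positive (K, R): K3, R6, K12 → +3.
Negative (D, E): E11 → −1.
Net charge = (+3) + (−1) = +2.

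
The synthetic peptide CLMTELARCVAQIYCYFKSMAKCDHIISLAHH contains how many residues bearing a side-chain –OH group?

S, T, and Y are the three residues with a side-chain hydroxyl.
Matching residues: T4, Y14, Y16, S19, S28.

5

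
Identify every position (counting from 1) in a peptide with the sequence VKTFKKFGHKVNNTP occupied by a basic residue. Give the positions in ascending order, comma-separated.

2, 5, 6, 9, 10

Matching residues: K2, K5, K6, H9, K10.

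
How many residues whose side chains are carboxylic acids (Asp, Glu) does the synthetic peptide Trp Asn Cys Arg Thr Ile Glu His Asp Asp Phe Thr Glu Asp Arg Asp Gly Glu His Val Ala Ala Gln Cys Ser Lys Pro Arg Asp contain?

8

Matching residues: Glu7, Asp9, Asp10, Glu13, Asp14, Asp16, Glu18, Asp29.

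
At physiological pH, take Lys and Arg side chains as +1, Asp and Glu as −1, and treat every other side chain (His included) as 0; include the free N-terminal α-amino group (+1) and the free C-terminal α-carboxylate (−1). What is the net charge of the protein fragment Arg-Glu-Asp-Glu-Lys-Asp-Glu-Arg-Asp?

-3

Positive (K, R): Arg1, Lys5, Arg8 → +3.
Negative (D, E): Glu2, Asp3, Glu4, Asp6, Glu7, Asp9 → −6.
The N-terminus (+1) and C-terminus (−1) cancel.
Net charge = (+3) + (−6) = −3.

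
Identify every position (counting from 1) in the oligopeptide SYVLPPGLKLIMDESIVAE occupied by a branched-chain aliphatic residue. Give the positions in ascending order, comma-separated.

3, 4, 8, 10, 11, 16, 17

Matching residues: V3, L4, L8, L10, I11, I16, V17.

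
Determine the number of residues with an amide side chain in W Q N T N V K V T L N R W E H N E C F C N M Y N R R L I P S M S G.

The amide-side-chain residues are Asn (N) and Gln (Q).
Matching residues: Q2, N3, N5, N11, N16, N21, N24.

7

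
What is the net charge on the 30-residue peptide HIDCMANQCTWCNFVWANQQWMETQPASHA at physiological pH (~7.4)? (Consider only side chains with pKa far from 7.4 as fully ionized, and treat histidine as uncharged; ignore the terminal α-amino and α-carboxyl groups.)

Near pH 7.4, K and R contribute +1 each, D and E contribute −1 each, and every other side chain (His included, as stated) is uncharged.
Positive (K, R): none → +0.
Negative (D, E): D3, E23 → −2.
Net charge = (+0) + (−2) = −2.

-2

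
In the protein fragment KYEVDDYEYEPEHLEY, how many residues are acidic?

Aspartate (D) and glutamate (E) have carboxylic-acid side chains and are the acidic amino acids.
Matching residues: E3, D5, D6, E8, E10, E12, E15.

7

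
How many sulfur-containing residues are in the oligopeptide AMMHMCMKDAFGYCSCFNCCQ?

9

Only Cys (C) and Met (M) have a sulfur atom in the side chain.
Matching residues: M2, M3, M5, C6, M7, C14, C16, C19, C20.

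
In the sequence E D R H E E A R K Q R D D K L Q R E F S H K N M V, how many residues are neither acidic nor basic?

9

Acidic: D, E. Basic: K, R, H. All other residues are neither.
Matching residues: A7, Q10, L15, Q16, F19, S20, N23, M24, V25.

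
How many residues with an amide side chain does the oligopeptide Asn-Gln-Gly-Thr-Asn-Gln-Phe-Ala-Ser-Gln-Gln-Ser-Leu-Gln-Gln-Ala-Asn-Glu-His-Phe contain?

Only N (asparagine) and Q (glutamine) carry a side-chain carboxamide.
Matching residues: Asn1, Gln2, Asn5, Gln6, Gln10, Gln11, Gln14, Gln15, Asn17.

9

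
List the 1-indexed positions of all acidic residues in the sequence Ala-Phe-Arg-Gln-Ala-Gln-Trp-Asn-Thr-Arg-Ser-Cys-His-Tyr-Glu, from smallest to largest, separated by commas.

Aspartate (D) and glutamate (E) have carboxylic-acid side chains and are the acidic amino acids.
Matching residues: Glu15.

15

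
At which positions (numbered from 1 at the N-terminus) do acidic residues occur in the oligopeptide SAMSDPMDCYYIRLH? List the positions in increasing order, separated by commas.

5, 8

Only D (aspartate) and E (glutamate) carry a side-chain carboxylic acid.
Matching residues: D5, D8.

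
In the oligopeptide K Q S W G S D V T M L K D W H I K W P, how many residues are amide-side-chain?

Only N (asparagine) and Q (glutamine) carry a side-chain carboxamide.
Matching residues: Q2.

1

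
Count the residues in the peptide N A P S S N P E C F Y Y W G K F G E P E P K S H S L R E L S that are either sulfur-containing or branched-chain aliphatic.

Sulfur-containing: C, M. Branched-chain aliphatic: I, L, V.
Sulfur-containing residues here: C9 (1).
Branched-chain aliphatic residues here: L26, L29 (2).
The two groups share no amino acid, so total = 1 + 2 = 3.

3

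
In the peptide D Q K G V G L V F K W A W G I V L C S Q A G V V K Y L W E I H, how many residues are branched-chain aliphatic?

10

V, L, and I make up the branched-chain aliphatic group.
Matching residues: V5, L7, V8, I15, V16, L17, V23, V24, L27, I30.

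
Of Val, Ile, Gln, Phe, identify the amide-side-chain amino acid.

Only N (asparagine) and Q (glutamine) carry a side-chain carboxamide.
Of the listed options, only Gln belongs to this group.

Gln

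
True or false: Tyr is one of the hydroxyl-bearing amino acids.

True

Serine (S), threonine (T), and tyrosine (Y) each carry a hydroxyl group on the side chain.
Tyrosine is in this group.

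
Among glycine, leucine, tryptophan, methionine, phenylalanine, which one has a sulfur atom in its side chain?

Cysteine (C, thiol) and methionine (M, thioether) are the two sulfur-containing amino acids.
Of the listed options, only methionine belongs to this group.

methionine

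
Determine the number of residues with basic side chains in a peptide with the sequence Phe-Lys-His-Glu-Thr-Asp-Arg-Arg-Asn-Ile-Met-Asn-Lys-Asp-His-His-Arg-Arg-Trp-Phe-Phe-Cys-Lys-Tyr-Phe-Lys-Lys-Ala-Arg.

13

Lysine (K), arginine (R), and histidine (H) have basic, nitrogen-containing side chains.
Matching residues: Lys2, His3, Arg7, Arg8, Lys13, His15, His16, Arg17, Arg18, Lys23, Lys26, Lys27, Arg29.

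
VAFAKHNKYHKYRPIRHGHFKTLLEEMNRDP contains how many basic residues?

11

Lysine (K), arginine (R), and histidine (H) have basic, nitrogen-containing side chains.
Matching residues: K5, H6, K8, H10, K11, R13, R16, H17, H19, K21, R29.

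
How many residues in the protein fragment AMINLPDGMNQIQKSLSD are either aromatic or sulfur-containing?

2

Aromatic: F, W, Y. Sulfur-containing: C, M.
Aromatic residues here: none (0).
Sulfur-containing residues here: M2, M9 (2).
The two groups share no amino acid, so total = 0 + 2 = 2.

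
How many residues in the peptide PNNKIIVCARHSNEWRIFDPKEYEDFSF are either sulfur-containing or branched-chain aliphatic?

5

Sulfur-containing: C, M. Branched-chain aliphatic: I, L, V.
Sulfur-containing residues here: C8 (1).
Branched-chain aliphatic residues here: I5, I6, V7, I17 (4).
The two groups share no amino acid, so total = 1 + 4 = 5.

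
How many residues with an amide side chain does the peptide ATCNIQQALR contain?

3

Asparagine (N) and glutamine (Q) have uncharged amide side chains.
Matching residues: N4, Q6, Q7.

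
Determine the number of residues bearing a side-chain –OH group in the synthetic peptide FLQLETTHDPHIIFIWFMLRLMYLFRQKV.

3

The –OH-bearing residues are Ser, Thr (aliphatic alcohols), and Tyr (phenol).
Matching residues: T6, T7, Y23.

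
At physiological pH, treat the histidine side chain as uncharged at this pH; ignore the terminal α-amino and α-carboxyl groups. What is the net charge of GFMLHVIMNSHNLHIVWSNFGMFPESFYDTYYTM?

At pH ~7.4 the Lys and Arg side chains are protonated (+1), the Asp and Glu side chains are deprotonated (−1), and with His taken as neutral all other side chains carry no charge.
Positive (K, R): none → +0.
Negative (D, E): E25, D29 → −2.
Net charge = (+0) + (−2) = −2.

-2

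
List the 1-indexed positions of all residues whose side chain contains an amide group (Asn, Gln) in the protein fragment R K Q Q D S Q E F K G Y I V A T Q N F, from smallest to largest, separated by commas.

3, 4, 7, 17, 18

Matching residues: Q3, Q4, Q7, Q17, N18.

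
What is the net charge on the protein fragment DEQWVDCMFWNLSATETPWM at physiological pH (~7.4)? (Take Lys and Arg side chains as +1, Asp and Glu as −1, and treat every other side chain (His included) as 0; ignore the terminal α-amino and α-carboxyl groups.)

Positive (K, R): none → +0.
Negative (D, E): D1, E2, D6, E16 → −4.
Net charge = (+0) + (−4) = −4.

-4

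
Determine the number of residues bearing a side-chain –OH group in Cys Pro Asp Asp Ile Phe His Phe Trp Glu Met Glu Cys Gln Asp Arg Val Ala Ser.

1

The –OH-bearing residues are Ser, Thr (aliphatic alcohols), and Tyr (phenol).
Matching residues: Ser19.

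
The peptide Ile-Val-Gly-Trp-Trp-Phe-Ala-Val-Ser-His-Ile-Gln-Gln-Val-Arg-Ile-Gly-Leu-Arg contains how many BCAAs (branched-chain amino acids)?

7

V, L, and I make up the branched-chain aliphatic group.
Matching residues: Ile1, Val2, Val8, Ile11, Val14, Ile16, Leu18.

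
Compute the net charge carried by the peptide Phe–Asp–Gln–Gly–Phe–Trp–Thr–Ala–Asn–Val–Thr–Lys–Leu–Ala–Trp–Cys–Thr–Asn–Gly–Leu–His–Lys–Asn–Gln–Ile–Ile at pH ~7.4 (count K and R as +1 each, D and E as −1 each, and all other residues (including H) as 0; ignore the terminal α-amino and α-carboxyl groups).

Positive (K, R): Lys12, Lys22 → +2.
Negative (D, E): Asp2 → −1.
Net charge = (+2) + (−1) = +1.

+1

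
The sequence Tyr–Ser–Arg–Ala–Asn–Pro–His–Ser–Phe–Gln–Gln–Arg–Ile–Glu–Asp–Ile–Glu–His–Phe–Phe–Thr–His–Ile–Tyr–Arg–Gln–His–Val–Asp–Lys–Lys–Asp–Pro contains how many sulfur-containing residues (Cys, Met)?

None of the 33 residues belong to this group.

0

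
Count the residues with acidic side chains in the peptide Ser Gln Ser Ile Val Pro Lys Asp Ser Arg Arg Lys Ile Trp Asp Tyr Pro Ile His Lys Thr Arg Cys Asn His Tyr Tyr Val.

2

Only D (aspartate) and E (glutamate) carry a side-chain carboxylic acid.
Matching residues: Asp8, Asp15.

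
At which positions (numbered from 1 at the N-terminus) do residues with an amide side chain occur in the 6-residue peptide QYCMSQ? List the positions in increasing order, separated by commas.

1, 6

Only N (asparagine) and Q (glutamine) carry a side-chain carboxamide.
Matching residues: Q1, Q6.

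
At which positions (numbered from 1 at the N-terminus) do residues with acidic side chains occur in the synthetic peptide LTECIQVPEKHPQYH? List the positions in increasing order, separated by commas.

Aspartate (D) and glutamate (E) have carboxylic-acid side chains and are the acidic amino acids.
Matching residues: E3, E9.

3, 9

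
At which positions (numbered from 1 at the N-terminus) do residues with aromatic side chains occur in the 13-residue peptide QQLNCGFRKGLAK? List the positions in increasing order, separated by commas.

The aromatic amino acids are Phe (F, benzyl), Trp (W, indole), and Tyr (Y, phenol).
Matching residues: F7.

7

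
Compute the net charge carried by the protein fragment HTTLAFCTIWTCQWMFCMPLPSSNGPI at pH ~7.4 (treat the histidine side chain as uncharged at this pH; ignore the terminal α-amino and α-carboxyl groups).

0

At pH ~7.4 the Lys and Arg side chains are protonated (+1), the Asp and Glu side chains are deprotonated (−1), and with His taken as neutral all other side chains carry no charge.
Positive (K, R): none → +0.
Negative (D, E): none → −0.
Net charge = (+0) + (−0) = 0.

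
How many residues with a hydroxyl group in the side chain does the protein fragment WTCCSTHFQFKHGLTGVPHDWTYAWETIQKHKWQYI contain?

8

Serine (S), threonine (T), and tyrosine (Y) each carry a hydroxyl group on the side chain.
Matching residues: T2, S5, T6, T15, T22, Y23, T27, Y35.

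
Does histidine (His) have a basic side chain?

K, R, and H are the three residues with basic side chains (ε-amine, guanidinium, and imidazole respectively).
Histidine is in this group.

Yes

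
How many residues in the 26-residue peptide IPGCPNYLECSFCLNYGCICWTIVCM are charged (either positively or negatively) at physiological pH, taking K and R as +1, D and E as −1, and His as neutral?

1

Charged side chains at pH ~7.4: K, R (positive); D, E (negative).
Matching residues: E9.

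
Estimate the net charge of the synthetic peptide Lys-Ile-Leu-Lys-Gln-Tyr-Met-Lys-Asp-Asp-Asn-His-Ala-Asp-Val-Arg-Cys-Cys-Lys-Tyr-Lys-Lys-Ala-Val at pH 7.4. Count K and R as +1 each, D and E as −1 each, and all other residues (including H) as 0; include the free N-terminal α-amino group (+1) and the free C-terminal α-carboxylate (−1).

+4

Positive (K, R): Lys1, Lys4, Lys8, Arg16, Lys19, Lys21, Lys22 → +7.
Negative (D, E): Asp9, Asp10, Asp14 → −3.
The N-terminus (+1) and C-terminus (−1) cancel.
Net charge = (+7) + (−3) = +4.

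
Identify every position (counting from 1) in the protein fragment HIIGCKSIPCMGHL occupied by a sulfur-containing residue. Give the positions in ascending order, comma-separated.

5, 10, 11

The sulfur-bearing residues are cysteine (–SH) and methionine (–S–CH₃).
Matching residues: C5, C10, M11.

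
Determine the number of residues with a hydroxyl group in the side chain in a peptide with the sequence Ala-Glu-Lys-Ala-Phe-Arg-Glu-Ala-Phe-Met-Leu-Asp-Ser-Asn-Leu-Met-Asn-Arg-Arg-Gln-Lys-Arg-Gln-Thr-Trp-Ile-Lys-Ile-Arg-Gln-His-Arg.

The –OH-bearing residues are Ser, Thr (aliphatic alcohols), and Tyr (phenol).
Matching residues: Ser13, Thr24.

2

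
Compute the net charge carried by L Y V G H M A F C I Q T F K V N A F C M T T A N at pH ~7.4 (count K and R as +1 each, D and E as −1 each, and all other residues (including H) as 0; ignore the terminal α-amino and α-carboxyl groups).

+1

Positive (K, R): K14 → +1.
Negative (D, E): none → −0.
Net charge = (+1) + (−0) = +1.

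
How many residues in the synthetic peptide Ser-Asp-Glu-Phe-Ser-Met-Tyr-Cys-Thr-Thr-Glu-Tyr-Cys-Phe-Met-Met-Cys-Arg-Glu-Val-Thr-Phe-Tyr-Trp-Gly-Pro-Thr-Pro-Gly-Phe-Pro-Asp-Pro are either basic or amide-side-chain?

1

Basic: H, K, R. Amide-side-chain: N, Q.
Basic residues here: Arg18 (1).
Amide-side-chain residues here: none (0).
The two groups share no amino acid, so total = 1 + 0 = 1.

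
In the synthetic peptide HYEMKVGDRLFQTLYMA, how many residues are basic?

The basic amino acids are Lys (K), Arg (R), and His (H).
Matching residues: H1, K5, R9.

3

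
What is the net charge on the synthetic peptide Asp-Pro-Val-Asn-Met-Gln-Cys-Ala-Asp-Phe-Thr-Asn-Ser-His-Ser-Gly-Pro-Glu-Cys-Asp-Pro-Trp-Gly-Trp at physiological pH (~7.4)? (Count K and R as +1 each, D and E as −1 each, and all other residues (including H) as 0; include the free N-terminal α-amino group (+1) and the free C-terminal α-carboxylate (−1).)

Positive (K, R): none → +0.
Negative (D, E): Asp1, Asp9, Glu18, Asp20 → −4.
The N-terminus (+1) and C-terminus (−1) cancel.
Net charge = (+0) + (−4) = −4.

-4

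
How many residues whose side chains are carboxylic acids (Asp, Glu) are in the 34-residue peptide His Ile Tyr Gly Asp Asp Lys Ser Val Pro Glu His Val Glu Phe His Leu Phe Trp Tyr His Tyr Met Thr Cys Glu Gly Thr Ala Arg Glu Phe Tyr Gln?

6

Matching residues: Asp5, Asp6, Glu11, Glu14, Glu26, Glu31.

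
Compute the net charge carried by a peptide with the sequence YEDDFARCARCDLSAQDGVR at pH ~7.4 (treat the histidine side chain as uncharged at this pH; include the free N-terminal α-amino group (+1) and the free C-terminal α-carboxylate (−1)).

At pH ~7.4 the Lys and Arg side chains are protonated (+1), the Asp and Glu side chains are deprotonated (−1), and with His taken as neutral all other side chains carry no charge.
Positive (K, R): R7, R10, R20 → +3.
Negative (D, E): E2, D3, D4, D12, D17 → −5.
The N-terminus (+1) and C-terminus (−1) cancel.
Net charge = (+3) + (−5) = −2.

-2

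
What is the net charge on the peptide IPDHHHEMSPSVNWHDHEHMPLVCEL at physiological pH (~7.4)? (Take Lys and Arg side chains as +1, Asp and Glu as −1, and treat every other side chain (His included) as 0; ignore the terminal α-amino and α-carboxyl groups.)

Positive (K, R): none → +0.
Negative (D, E): D3, E7, D16, E18, E25 → −5.
Net charge = (+0) + (−5) = −5.

-5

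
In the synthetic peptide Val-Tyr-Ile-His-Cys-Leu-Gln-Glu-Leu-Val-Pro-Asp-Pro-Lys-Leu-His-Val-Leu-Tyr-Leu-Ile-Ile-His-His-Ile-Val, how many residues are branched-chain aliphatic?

The BCAAs are Val, Leu, and Ile — aliphatic side chains with a branch point.
Matching residues: Val1, Ile3, Leu6, Leu9, Val10, Leu15, Val17, Leu18, Leu20, Ile21, Ile22, Ile25, Val26.

13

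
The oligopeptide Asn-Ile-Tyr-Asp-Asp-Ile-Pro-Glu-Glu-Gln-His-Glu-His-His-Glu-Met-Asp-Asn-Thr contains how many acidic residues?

The acidic residues are Asp (D) and Glu (E), whose side chains end in a carboxylate group.
Matching residues: Asp4, Asp5, Glu8, Glu9, Glu12, Glu15, Asp17.

7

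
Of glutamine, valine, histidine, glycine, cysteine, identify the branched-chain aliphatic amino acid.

valine

Valine (V), leucine (L), and isoleucine (I) are the branched-chain amino acids.
Of the listed options, only valine belongs to this group.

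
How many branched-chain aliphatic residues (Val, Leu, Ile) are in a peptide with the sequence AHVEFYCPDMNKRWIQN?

Matching residues: V3, I15.

2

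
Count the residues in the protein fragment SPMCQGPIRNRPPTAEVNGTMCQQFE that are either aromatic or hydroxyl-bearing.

4

Aromatic: F, W, Y. Hydroxyl-bearing: S, T, Y.
Aromatic residues here: F25 (1).
Hydroxyl-bearing residues here: S1, T14, T20 (3).
(Y belongs to both groups, but none appear in this sequence.) Total = 1 + 3 = 4.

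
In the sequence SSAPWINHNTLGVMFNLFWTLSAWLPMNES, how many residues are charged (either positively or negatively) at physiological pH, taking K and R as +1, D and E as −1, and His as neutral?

Charged side chains at pH ~7.4: K, R (positive); D, E (negative).
Matching residues: E29.

1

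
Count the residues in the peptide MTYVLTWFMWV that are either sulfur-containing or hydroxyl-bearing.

5

Sulfur-containing: C, M. Hydroxyl-bearing: S, T, Y.
Sulfur-containing residues here: M1, M9 (2).
Hydroxyl-bearing residues here: T2, Y3, T6 (3).
The two groups share no amino acid, so total = 2 + 3 = 5.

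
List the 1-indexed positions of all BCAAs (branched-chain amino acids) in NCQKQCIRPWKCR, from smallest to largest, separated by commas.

7

V, L, and I make up the branched-chain aliphatic group.
Matching residues: I7.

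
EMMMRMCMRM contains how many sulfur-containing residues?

7

Cysteine (C, thiol) and methionine (M, thioether) are the two sulfur-containing amino acids.
Matching residues: M2, M3, M4, M6, C7, M8, M10.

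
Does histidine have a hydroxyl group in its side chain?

No

The –OH-bearing residues are Ser, Thr (aliphatic alcohols), and Tyr (phenol).
Histidine is not in this group.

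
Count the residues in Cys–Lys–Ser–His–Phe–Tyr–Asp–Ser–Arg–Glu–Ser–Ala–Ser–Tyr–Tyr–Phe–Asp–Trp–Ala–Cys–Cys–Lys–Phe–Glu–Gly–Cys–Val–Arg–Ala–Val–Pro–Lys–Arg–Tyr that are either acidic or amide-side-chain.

Acidic: D, E. Amide-side-chain: N, Q.
Acidic residues here: Asp7, Glu10, Asp17, Glu24 (4).
Amide-side-chain residues here: none (0).
The two groups share no amino acid, so total = 4 + 0 = 4.

4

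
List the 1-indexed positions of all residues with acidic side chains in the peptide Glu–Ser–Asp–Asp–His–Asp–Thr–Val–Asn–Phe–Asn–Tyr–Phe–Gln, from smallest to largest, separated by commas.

Aspartate (D) and glutamate (E) have carboxylic-acid side chains and are the acidic amino acids.
Matching residues: Glu1, Asp3, Asp4, Asp6.

1, 3, 4, 6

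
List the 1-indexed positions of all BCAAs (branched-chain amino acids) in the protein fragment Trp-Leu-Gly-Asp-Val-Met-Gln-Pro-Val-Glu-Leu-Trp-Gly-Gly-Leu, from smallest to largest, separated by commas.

The BCAAs are Val, Leu, and Ile — aliphatic side chains with a branch point.
Matching residues: Leu2, Val5, Val9, Leu11, Leu15.

2, 5, 9, 11, 15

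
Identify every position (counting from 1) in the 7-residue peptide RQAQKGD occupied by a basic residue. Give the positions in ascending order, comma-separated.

1, 5

Matching residues: R1, K5.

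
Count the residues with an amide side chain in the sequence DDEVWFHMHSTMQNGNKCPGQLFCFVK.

Asparagine (N) and glutamine (Q) have uncharged amide side chains.
Matching residues: Q13, N14, N16, Q21.

4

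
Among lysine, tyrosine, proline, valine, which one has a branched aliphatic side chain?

valine

Valine (V), leucine (L), and isoleucine (I) are the branched-chain amino acids.
Of the listed options, only valine belongs to this group.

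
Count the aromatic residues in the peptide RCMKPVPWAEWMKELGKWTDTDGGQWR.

4

Phenylalanine (F), tryptophan (W), and tyrosine (Y) have aromatic ring side chains.
Matching residues: W8, W11, W18, W26.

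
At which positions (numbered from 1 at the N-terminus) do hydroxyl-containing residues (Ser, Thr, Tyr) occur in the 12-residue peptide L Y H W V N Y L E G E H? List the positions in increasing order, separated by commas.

2, 7

Matching residues: Y2, Y7.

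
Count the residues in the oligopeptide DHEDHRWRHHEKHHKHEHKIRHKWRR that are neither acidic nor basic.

Acidic: D, E. Basic: K, R, H. All other residues are neither.
Matching residues: W7, I20, W24.

3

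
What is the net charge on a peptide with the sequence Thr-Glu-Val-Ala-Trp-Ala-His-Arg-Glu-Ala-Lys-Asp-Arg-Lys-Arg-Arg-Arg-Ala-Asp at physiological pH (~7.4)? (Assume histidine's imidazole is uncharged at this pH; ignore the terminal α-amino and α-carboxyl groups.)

+3

At pH ~7.4 the Lys and Arg side chains are protonated (+1), the Asp and Glu side chains are deprotonated (−1), and with His taken as neutral all other side chains carry no charge.
Positive (K, R): Arg8, Lys11, Arg13, Lys14, Arg15, Arg16, Arg17 → +7.
Negative (D, E): Glu2, Glu9, Asp12, Asp19 → −4.
Net charge = (+7) + (−4) = +3.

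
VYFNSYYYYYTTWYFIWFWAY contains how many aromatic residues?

The aromatic amino acids are Phe (F, benzyl), Trp (W, indole), and Tyr (Y, phenol).
Matching residues: Y2, F3, Y6, Y7, Y8, Y9, Y10, W13, Y14, F15, W17, F18, W19, Y21.

14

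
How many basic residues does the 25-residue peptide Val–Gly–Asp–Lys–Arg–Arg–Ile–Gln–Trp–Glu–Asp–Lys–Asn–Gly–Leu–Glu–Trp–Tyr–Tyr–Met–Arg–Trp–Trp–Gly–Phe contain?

The basic amino acids are Lys (K), Arg (R), and His (H).
Matching residues: Lys4, Arg5, Arg6, Lys12, Arg21.

5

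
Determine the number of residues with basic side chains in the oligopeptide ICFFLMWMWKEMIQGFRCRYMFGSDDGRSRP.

5

The basic amino acids are Lys (K), Arg (R), and His (H).
Matching residues: K10, R17, R19, R28, R30.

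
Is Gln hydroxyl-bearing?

The –OH-bearing residues are Ser, Thr (aliphatic alcohols), and Tyr (phenol).
Glutamine is not in this group.

No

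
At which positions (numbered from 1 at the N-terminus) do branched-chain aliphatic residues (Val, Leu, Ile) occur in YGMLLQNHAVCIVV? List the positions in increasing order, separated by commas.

4, 5, 10, 12, 13, 14

Matching residues: L4, L5, V10, I12, V13, V14.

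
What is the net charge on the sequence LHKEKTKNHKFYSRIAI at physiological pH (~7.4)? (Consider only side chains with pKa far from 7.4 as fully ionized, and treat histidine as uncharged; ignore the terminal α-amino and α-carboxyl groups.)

The side chains ionized at physiological pH are Lys/Arg (+1) and Asp/Glu (−1); with His treated as neutral, nothing else contributes.
Positive (K, R): K3, K5, K7, K10, R14 → +5.
Negative (D, E): E4 → −1.
Net charge = (+5) + (−1) = +4.

+4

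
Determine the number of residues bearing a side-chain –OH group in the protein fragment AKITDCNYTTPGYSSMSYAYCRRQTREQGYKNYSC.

The –OH-bearing residues are Ser, Thr (aliphatic alcohols), and Tyr (phenol).
Matching residues: T4, Y8, T9, T10, Y13, S14, S15, S17, Y18, Y20, T25, Y30, Y33, S34.

14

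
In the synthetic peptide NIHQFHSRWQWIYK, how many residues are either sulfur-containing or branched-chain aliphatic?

Sulfur-containing: C, M. Branched-chain aliphatic: I, L, V.
Sulfur-containing residues here: none (0).
Branched-chain aliphatic residues here: I2, I12 (2).
The two groups share no amino acid, so total = 0 + 2 = 2.

2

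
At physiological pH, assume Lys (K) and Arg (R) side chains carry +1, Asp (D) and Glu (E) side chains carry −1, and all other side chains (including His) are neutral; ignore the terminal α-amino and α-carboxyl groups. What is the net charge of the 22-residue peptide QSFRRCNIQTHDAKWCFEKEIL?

Positive (K, R): R4, R5, K14, K19 → +4.
Negative (D, E): D12, E18, E20 → −3.
Net charge = (+4) + (−3) = +1.

+1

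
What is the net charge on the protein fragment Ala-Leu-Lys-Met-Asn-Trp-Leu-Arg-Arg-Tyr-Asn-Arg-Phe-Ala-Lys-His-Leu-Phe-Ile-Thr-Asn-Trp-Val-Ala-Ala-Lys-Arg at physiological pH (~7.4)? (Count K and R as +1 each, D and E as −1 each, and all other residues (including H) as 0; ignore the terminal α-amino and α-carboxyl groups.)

+7

Positive (K, R): Lys3, Arg8, Arg9, Arg12, Lys15, Lys26, Arg27 → +7.
Negative (D, E): none → −0.
Net charge = (+7) + (−0) = +7.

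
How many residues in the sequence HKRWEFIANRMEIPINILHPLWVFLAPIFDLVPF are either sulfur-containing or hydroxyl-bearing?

Sulfur-containing: C, M. Hydroxyl-bearing: S, T, Y.
Sulfur-containing residues here: M11 (1).
Hydroxyl-bearing residues here: none (0).
The two groups share no amino acid, so total = 1 + 0 = 1.

1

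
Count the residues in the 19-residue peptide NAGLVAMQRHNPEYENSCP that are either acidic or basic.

4

Acidic: D, E. Basic: H, K, R.
Acidic residues here: E13, E15 (2).
Basic residues here: R9, H10 (2).
The two groups share no amino acid, so total = 2 + 2 = 4.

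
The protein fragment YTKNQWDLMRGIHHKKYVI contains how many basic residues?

6

K, R, and H are the three residues with basic side chains (ε-amine, guanidinium, and imidazole respectively).
Matching residues: K3, R10, H13, H14, K15, K16.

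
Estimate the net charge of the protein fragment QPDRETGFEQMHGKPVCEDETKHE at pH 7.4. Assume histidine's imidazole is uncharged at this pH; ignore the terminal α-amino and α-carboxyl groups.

The side chains ionized at physiological pH are Lys/Arg (+1) and Asp/Glu (−1); with His treated as neutral, nothing else contributes.
Positive (K, R): R4, K14, K22 → +3.
Negative (D, E): D3, E5, E9, E18, D19, E20, E24 → −7.
Net charge = (+3) + (−7) = −4.

-4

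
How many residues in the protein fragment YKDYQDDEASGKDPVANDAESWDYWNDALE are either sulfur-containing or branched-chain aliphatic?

2

Sulfur-containing: C, M. Branched-chain aliphatic: I, L, V.
Sulfur-containing residues here: none (0).
Branched-chain aliphatic residues here: V15, L29 (2).
The two groups share no amino acid, so total = 0 + 2 = 2.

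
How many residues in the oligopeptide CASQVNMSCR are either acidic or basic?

Acidic: D, E. Basic: H, K, R.
Acidic residues here: none (0).
Basic residues here: R10 (1).
The two groups share no amino acid, so total = 0 + 1 = 1.

1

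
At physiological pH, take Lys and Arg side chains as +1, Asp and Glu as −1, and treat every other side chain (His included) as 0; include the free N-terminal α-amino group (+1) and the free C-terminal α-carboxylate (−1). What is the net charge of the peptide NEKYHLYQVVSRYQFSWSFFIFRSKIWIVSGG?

Positive (K, R): K3, R12, R23, K25 → +4.
Negative (D, E): E2 → −1.
The N-terminus (+1) and C-terminus (−1) cancel.
Net charge = (+4) + (−1) = +3.

+3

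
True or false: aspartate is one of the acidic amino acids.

True

Aspartate (D) and glutamate (E) have carboxylic-acid side chains and are the acidic amino acids.
Aspartate is in this group.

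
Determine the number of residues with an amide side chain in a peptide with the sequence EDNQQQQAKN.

The amide-side-chain residues are Asn (N) and Gln (Q).
Matching residues: N3, Q4, Q5, Q6, Q7, N10.

6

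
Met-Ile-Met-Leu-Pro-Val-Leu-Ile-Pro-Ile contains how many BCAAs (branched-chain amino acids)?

V, L, and I make up the branched-chain aliphatic group.
Matching residues: Ile2, Leu4, Val6, Leu7, Ile8, Ile10.

6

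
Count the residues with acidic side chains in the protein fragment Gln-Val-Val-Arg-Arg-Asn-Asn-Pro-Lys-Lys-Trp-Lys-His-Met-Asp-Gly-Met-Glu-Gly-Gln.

2

The acidic residues are Asp (D) and Glu (E), whose side chains end in a carboxylate group.
Matching residues: Asp15, Glu18.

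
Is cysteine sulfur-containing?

The sulfur-bearing residues are cysteine (–SH) and methionine (–S–CH₃).
Cysteine is in this group.

Yes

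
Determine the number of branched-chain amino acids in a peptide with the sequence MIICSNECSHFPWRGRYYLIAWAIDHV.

V, L, and I make up the branched-chain aliphatic group.
Matching residues: I2, I3, L19, I20, I24, V27.

6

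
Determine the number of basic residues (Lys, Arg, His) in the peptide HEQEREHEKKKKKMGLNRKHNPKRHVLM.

Matching residues: H1, R5, H7, K9, K10, K11, K12, K13, R18, K19, H20, K23, R24, H25.

14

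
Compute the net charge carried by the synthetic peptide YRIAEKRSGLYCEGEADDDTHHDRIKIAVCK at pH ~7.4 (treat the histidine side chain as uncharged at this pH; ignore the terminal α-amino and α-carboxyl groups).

-1

At pH ~7.4 the Lys and Arg side chains are protonated (+1), the Asp and Glu side chains are deprotonated (−1), and with His taken as neutral all other side chains carry no charge.
Positive (K, R): R2, K6, R7, R24, K26, K31 → +6.
Negative (D, E): E5, E13, E15, D17, D18, D19, D23 → −7.
Net charge = (+6) + (−7) = −1.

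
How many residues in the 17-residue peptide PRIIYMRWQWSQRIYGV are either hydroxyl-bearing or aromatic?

Hydroxyl-bearing: S, T, Y. Aromatic: F, W, Y.
Hydroxyl-bearing residues here: Y5, S11, Y15 (3).
Aromatic residues here: Y5, W8, W10, Y15 (4).
Y is in both groups, so the 2 Y residues must not be double-counted.
Total = 3 + 4 − 2 = 5.

5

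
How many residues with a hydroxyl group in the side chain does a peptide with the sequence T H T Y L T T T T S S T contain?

10

S, T, and Y are the three residues with a side-chain hydroxyl.
Matching residues: T1, T3, Y4, T6, T7, T8, T9, S10, S11, T12.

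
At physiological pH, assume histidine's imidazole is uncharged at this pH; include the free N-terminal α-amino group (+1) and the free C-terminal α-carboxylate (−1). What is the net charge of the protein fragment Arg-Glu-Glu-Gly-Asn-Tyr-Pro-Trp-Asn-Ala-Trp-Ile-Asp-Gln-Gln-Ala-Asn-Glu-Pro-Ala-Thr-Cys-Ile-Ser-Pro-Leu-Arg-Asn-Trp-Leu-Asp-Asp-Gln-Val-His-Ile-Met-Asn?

At pH ~7.4 the Lys and Arg side chains are protonated (+1), the Asp and Glu side chains are deprotonated (−1), and with His taken as neutral all other side chains carry no charge.
Positive (K, R): Arg1, Arg27 → +2.
Negative (D, E): Glu2, Glu3, Asp13, Glu18, Asp31, Asp32 → −6.
The N-terminus (+1) and C-terminus (−1) cancel.
Net charge = (+2) + (−6) = −4.

-4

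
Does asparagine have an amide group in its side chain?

Yes

Only N (asparagine) and Q (glutamine) carry a side-chain carboxamide.
Asparagine is in this group.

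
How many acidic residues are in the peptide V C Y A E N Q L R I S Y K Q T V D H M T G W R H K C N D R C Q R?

3

Only D (aspartate) and E (glutamate) carry a side-chain carboxylic acid.
Matching residues: E5, D17, D28.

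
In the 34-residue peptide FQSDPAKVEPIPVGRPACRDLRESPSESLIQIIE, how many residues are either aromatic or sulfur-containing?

2

Aromatic: F, W, Y. Sulfur-containing: C, M.
Aromatic residues here: F1 (1).
Sulfur-containing residues here: C18 (1).
The two groups share no amino acid, so total = 1 + 1 = 2.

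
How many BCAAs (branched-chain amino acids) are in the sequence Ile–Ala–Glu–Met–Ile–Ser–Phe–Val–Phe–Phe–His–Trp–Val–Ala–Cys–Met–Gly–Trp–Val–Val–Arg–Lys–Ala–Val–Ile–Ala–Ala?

8

V, L, and I make up the branched-chain aliphatic group.
Matching residues: Ile1, Ile5, Val8, Val13, Val19, Val20, Val24, Ile25.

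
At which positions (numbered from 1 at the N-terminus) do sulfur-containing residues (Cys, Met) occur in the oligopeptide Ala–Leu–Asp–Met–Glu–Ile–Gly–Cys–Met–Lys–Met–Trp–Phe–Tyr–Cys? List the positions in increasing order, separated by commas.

Matching residues: Met4, Cys8, Met9, Met11, Cys15.

4, 8, 9, 11, 15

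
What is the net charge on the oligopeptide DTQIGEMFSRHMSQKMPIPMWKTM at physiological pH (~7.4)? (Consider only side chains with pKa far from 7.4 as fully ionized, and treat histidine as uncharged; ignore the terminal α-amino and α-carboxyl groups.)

+1

Near pH 7.4, K and R contribute +1 each, D and E contribute −1 each, and every other side chain (His included, as stated) is uncharged.
Positive (K, R): R10, K15, K22 → +3.
Negative (D, E): D1, E6 → −2.
Net charge = (+3) + (−2) = +1.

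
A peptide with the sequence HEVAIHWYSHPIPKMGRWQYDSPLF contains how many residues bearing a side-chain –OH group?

Serine (S), threonine (T), and tyrosine (Y) each carry a hydroxyl group on the side chain.
Matching residues: Y8, S9, Y20, S22.

4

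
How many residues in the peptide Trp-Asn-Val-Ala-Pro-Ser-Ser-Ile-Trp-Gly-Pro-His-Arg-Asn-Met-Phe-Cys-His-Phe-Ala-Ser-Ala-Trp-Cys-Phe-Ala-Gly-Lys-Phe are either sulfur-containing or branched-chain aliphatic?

5

Sulfur-containing: C, M. Branched-chain aliphatic: I, L, V.
Sulfur-containing residues here: Met15, Cys17, Cys24 (3).
Branched-chain aliphatic residues here: Val3, Ile8 (2).
The two groups share no amino acid, so total = 3 + 2 = 5.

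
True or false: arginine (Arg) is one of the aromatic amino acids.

False

F, W, and Y each carry an aromatic ring on the side chain.
Arginine is not in this group.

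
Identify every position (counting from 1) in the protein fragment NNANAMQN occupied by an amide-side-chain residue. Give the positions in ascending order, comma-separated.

1, 2, 4, 7, 8

The amide-side-chain residues are Asn (N) and Gln (Q).
Matching residues: N1, N2, N4, Q7, N8.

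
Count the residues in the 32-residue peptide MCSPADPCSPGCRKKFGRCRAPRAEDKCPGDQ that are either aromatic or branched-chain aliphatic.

1

Aromatic: F, W, Y. Branched-chain aliphatic: I, L, V.
Aromatic residues here: F16 (1).
Branched-chain aliphatic residues here: none (0).
The two groups share no amino acid, so total = 1 + 0 = 1.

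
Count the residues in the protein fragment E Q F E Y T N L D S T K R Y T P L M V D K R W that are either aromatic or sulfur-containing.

Aromatic: F, W, Y. Sulfur-containing: C, M.
Aromatic residues here: F3, Y5, Y14, W23 (4).
Sulfur-containing residues here: M18 (1).
The two groups share no amino acid, so total = 4 + 1 = 5.

5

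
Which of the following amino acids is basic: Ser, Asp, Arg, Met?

The basic amino acids are Lys (K), Arg (R), and His (H).
Of the listed options, only Arg belongs to this group.

Arg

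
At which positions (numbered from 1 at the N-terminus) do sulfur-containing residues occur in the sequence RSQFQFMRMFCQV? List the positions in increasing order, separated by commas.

7, 9, 11

Only Cys (C) and Met (M) have a sulfur atom in the side chain.
Matching residues: M7, M9, C11.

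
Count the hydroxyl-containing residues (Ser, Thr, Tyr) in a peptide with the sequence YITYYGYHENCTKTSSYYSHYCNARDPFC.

13

Matching residues: Y1, T3, Y4, Y5, Y7, T12, T14, S15, S16, Y17, Y18, S19, Y21.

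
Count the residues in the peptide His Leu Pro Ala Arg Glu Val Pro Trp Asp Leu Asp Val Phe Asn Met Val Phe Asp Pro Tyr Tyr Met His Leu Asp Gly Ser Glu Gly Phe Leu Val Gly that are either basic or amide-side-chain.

4

Basic: H, K, R. Amide-side-chain: N, Q.
Basic residues here: His1, Arg5, His24 (3).
Amide-side-chain residues here: Asn15 (1).
The two groups share no amino acid, so total = 3 + 1 = 4.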